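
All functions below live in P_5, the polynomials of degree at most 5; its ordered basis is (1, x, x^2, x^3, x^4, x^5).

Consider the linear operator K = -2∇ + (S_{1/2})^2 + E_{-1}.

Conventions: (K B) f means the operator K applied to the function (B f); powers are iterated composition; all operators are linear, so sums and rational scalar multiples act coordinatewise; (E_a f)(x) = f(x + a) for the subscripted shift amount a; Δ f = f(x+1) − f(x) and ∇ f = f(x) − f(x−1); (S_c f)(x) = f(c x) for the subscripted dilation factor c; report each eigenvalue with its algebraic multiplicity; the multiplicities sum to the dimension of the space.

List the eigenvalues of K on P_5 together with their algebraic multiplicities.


image of 1: 2
image of x: (5/4)x - 3
image of x^2: (17/16)x^2 - 6x + 3
image of x^3: (65/64)x^3 - 9x^2 + 9x - 3
image of x^4: (257/256)x^4 - 12x^3 + 18x^2 - 12x + 3
image of x^5: (1025/1024)x^5 - 15x^4 + 30x^3 - 30x^2 + 15x - 3
the matrix is upper triangular; its diagonal is (2, 5/4, 17/16, 65/64, 257/256, 1025/1024)
for a triangular matrix the eigenvalues are the diagonal entries, with algebraic multiplicity their repetition count

λ = 1025/1024 (multiplicity 1), λ = 257/256 (multiplicity 1), λ = 65/64 (multiplicity 1), λ = 17/16 (multiplicity 1), λ = 5/4 (multiplicity 1), λ = 2 (multiplicity 1)


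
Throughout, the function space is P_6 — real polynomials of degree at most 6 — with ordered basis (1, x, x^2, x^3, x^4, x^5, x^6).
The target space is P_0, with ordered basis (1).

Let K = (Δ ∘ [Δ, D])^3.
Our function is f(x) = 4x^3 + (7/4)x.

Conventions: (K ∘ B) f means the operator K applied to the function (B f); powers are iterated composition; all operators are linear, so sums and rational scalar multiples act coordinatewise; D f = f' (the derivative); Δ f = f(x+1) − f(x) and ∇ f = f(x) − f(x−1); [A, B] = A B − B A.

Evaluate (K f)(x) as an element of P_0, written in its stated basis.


D f = 12x^2 + 7/4
Δ D f = 24x + 12
Δ f = 12x^2 + 12x + 23/4
D Δ f = 24x + 12
[Δ, D] f = 0
Δ [Δ, D] f = 0
D (Δ ∘ [Δ, D]) f = 0
Δ D (Δ ∘ [Δ, D]) f = 0
Δ (Δ ∘ [Δ, D]) f = 0
D Δ (Δ ∘ [Δ, D]) f = 0
[Δ, D] (Δ ∘ [Δ, D]) f = 0
Δ [Δ, D] (Δ ∘ [Δ, D]) f = 0
D (Δ ∘ [Δ, D]) (Δ ∘ [Δ, D]) f = 0
Δ D (Δ ∘ [Δ, D]) (Δ ∘ [Δ, D]) f = 0
Δ (Δ ∘ [Δ, D]) (Δ ∘ [Δ, D]) f = 0
D Δ (Δ ∘ [Δ, D]) (Δ ∘ [Δ, D]) f = 0
[Δ, D] (Δ ∘ [Δ, D]) (Δ ∘ [Δ, D]) f = 0
Δ [Δ, D] (Δ ∘ [Δ, D]) (Δ ∘ [Δ, D]) f = 0

the result is g(x) = 0


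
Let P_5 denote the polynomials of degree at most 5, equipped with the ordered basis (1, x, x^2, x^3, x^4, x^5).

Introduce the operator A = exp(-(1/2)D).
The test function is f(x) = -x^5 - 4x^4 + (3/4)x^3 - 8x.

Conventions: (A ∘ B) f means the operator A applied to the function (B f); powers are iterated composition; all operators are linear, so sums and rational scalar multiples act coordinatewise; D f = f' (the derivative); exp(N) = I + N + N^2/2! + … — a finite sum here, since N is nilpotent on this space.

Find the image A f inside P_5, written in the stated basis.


order-1 term: (5/2)x^4 + 8x^3 - (9/8)x^2 + 4
order-2 term: -(5/2)x^3 - 6x^2 + (9/16)x
order-3 term: (5/4)x^2 + 2x - 3/32
order-4 term: -(5/16)x - 1/4
order-5 term: 1/32
the series for exp(-(1/2)D) f terminates at order 5
exp(-(1/2)D) f = -x^5 - (3/2)x^4 + (25/4)x^3 - (47/8)x^2 - (23/4)x + 59/16

g(x) = -x^5 - (3/2)x^4 + (25/4)x^3 - (47/8)x^2 - (23/4)x + 59/16


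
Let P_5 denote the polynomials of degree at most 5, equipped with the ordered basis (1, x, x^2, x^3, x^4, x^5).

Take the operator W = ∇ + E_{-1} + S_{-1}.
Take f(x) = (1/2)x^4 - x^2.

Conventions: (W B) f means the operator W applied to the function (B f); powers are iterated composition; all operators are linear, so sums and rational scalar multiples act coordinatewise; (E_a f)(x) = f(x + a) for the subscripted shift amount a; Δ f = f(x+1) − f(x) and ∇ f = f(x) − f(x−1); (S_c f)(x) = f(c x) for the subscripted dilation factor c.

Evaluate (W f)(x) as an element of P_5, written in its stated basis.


the result is g(x) = x^4 - 2x^2

∇ f = 2x^3 - 3x^2 + 1/2
E_{-1} f = (1/2)x^4 - 2x^3 + 2x^2 - 1/2
S_{-1} f = (1/2)x^4 - x^2
(∇ + E_{-1} + S_{-1}) f = x^4 - 2x^2


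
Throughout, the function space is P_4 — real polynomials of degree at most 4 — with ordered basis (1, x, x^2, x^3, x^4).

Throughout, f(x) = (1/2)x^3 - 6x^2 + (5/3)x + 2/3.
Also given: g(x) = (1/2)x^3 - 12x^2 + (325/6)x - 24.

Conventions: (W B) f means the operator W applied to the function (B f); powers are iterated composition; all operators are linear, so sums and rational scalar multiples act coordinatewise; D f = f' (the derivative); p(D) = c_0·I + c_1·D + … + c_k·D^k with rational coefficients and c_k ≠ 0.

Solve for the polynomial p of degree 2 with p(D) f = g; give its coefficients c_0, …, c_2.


D^0 f = (1/2)x^3 - 6x^2 + (5/3)x + 2/3
D^1 f = (3/2)x^2 - 12x + 5/3
D^2 f = 3x - 12
matching coefficients of g against c_0 f + c_1 Df + … from the top degree down determines the c_i
solution: c_0 = 1, c_1 = -4, c_2 = 3/2

p(D) = I − 4·D + (3/2)·D^2, i.e. c_0 = 1, c_1 = -4, c_2 = 3/2


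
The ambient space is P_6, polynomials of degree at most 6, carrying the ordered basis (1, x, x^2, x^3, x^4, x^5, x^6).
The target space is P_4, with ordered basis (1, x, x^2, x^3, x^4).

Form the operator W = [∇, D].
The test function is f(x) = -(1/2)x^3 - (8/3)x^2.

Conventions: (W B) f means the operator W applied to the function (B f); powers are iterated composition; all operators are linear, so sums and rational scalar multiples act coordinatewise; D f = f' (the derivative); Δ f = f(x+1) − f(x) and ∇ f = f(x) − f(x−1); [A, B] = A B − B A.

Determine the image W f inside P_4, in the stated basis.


the image equals g(x) = 0

D f = -(3/2)x^2 - (16/3)x
∇ D f = -3x - 23/6
∇ f = -(3/2)x^2 - (23/6)x + 13/6
D ∇ f = -3x - 23/6
[∇, D] f = 0


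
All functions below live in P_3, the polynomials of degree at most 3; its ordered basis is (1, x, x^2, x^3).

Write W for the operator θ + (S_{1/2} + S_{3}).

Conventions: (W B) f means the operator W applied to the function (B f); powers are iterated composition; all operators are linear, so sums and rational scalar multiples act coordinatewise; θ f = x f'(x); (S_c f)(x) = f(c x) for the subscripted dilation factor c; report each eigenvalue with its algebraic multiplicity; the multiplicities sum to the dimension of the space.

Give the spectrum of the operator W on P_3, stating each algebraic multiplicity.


λ = 2 (multiplicity 1), λ = 9/2 (multiplicity 1), λ = 45/4 (multiplicity 1), λ = 241/8 (multiplicity 1)

image of 1: 2
image of x: (9/2)x
image of x^2: (45/4)x^2
image of x^3: (241/8)x^3
the matrix is upper triangular; its diagonal is (2, 9/2, 45/4, 241/8)
for a triangular matrix the eigenvalues are the diagonal entries, with algebraic multiplicity their repetition count


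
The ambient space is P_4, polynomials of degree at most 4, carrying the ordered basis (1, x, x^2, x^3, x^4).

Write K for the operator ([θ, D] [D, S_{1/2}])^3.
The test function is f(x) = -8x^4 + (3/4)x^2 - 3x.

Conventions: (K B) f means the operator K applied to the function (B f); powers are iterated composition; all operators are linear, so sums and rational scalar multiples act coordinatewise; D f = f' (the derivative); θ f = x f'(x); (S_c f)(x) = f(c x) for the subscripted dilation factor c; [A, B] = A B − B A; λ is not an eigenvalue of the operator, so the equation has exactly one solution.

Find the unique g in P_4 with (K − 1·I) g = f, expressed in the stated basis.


g(x) = 8x^4 - (3/4)x^2 + 3x

write g with unknown coordinates in the stated basis and equate coefficients in (K − 1·I) g = f
solving from the highest basis element down gives g = 8x^4 - (3/4)x^2 + 3x
check: K g = 0
so K g − 1·g = -8x^4 + (3/4)x^2 - 3x = f ✓


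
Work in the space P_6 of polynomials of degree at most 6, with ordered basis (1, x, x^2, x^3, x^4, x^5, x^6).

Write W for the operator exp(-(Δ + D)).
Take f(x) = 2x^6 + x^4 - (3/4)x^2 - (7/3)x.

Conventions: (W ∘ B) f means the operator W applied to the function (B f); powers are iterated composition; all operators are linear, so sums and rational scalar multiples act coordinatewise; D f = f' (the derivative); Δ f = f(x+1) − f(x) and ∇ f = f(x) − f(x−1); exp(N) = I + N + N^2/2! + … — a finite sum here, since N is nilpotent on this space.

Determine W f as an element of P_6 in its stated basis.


order-1 term: -24x^5 - 30x^4 - 48x^3 - 36x^2 - 13x + 29/12
order-2 term: 120x^4 + 240x^3 + 354x^2 + 264x + 82
order-3 term: -320x^3 - 720x^2 - 872x - 414
order-4 term: 480x^2 + 960x + 696
order-5 term: -384x - 480
order-6 term: 128
the series for exp(-(Δ + D)) f terminates at order 6
exp(-(Δ + D)) f = 2x^6 - 24x^5 + 91x^4 - 128x^3 + (309/4)x^2 - (142/3)x + 173/12

g(x) = 2x^6 - 24x^5 + 91x^4 - 128x^3 + (309/4)x^2 - (142/3)x + 173/12


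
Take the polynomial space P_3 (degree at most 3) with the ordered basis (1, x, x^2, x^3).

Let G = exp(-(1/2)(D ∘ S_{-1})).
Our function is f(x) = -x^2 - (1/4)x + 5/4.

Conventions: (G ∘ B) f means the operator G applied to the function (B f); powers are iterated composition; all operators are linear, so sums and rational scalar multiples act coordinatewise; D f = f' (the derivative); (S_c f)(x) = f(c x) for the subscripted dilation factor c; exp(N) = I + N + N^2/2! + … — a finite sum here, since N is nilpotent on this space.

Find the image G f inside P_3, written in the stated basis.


order-1 term: x - 1/8
order-2 term: 1/4
the series for exp(-(1/2)(D ∘ S_{-1})) f terminates at order 2
exp(-(1/2)(D ∘ S_{-1})) f = -x^2 + (3/4)x + 11/8

g(x) = -x^2 + (3/4)x + 11/8


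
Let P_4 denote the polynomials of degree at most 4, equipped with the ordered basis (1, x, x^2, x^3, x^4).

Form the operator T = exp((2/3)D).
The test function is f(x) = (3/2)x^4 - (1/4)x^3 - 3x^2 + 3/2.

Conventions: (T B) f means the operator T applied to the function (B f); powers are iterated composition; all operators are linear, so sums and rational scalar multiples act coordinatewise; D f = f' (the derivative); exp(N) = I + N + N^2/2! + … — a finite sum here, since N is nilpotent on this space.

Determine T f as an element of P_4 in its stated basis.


the image equals g(x) = (3/2)x^4 + (15/4)x^3 + (1/2)x^2 - (23/9)x + 7/18

order-1 term: 4x^3 - (1/2)x^2 - 4x
order-2 term: 4x^2 - (1/3)x - 4/3
order-3 term: (16/9)x - 2/27
order-4 term: 8/27
the series for exp((2/3)D) f terminates at order 4
exp((2/3)D) f = (3/2)x^4 + (15/4)x^3 + (1/2)x^2 - (23/9)x + 7/18


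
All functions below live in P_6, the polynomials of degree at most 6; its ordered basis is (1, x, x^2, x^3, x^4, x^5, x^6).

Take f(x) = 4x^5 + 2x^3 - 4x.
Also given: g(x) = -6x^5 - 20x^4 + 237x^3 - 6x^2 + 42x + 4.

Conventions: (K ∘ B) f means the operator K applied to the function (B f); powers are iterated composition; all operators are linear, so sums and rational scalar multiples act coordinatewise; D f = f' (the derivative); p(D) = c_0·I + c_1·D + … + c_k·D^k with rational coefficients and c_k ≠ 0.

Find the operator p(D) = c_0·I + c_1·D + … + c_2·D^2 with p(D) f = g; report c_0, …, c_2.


D^0 f = 4x^5 + 2x^3 - 4x
D^1 f = 20x^4 + 6x^2 - 4
D^2 f = 80x^3 + 12x
matching coefficients of g against c_0 f + c_1 Df + … from the top degree down determines the c_i
solution: c_0 = -3/2, c_1 = -1, c_2 = 3

p(D) = -(3/2)·I − D + 3·D^2, i.e. c_0 = -3/2, c_1 = -1, c_2 = 3


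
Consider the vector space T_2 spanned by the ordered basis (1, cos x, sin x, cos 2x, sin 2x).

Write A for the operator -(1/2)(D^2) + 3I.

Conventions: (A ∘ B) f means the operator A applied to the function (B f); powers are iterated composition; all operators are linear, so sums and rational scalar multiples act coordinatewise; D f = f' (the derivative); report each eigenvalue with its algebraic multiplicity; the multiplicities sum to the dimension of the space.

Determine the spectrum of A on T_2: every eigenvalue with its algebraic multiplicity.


image of 1: 3
image of cos x: (7/2)cos x
image of sin x: (7/2)sin x
image of cos 2x: 5cos 2x
image of sin 2x: 5sin 2x
the matrix is diagonal; its diagonal is (3, 7/2, 7/2, 5, 5)
for a triangular matrix the eigenvalues are the diagonal entries, with algebraic multiplicity their repetition count

λ = 3 (multiplicity 1), λ = 7/2 (multiplicity 2), λ = 5 (multiplicity 2)


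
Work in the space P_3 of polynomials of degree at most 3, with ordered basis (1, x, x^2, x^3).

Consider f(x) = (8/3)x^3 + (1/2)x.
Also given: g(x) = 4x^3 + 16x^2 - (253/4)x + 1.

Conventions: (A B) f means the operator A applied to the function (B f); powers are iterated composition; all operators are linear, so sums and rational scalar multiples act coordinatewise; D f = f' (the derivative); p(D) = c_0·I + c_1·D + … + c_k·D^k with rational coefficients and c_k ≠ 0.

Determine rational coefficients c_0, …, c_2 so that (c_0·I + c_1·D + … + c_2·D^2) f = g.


p(D) = (3/2)·I + 2·D − 4·D^2, i.e. c_0 = 3/2, c_1 = 2, c_2 = -4

D^0 f = (8/3)x^3 + (1/2)x
D^1 f = 8x^2 + 1/2
D^2 f = 16x
matching coefficients of g against c_0 f + c_1 Df + … from the top degree down determines the c_i
solution: c_0 = 3/2, c_1 = 2, c_2 = -4


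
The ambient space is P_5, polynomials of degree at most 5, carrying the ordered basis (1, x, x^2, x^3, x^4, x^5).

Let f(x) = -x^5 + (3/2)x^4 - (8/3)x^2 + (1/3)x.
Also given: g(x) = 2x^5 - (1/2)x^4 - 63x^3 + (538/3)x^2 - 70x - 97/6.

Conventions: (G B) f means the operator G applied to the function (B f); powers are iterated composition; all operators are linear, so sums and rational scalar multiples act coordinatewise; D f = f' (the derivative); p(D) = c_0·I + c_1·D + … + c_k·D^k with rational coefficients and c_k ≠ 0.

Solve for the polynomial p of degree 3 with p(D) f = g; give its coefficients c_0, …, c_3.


c_0 = -2, c_1 = -1/2, c_2 = 3, c_3 = -2

D^0 f = -x^5 + (3/2)x^4 - (8/3)x^2 + (1/3)x
D^1 f = -5x^4 + 6x^3 - (16/3)x + 1/3
D^2 f = -20x^3 + 18x^2 - 16/3
D^3 f = -60x^2 + 36x
matching coefficients of g against c_0 f + c_1 Df + … from the top degree down determines the c_i
solution: c_0 = -2, c_1 = -1/2, c_2 = 3, c_3 = -2


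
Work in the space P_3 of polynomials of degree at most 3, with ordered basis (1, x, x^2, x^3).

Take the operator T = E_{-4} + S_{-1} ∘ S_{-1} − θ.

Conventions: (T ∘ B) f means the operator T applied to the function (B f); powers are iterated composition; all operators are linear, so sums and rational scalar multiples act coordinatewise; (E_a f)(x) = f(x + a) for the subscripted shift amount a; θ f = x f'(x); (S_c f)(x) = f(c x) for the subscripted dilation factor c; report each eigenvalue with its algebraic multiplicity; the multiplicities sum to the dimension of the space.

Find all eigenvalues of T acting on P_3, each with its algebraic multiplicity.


image of 1: 2
image of x: x - 4
image of x^2: -8x + 16
image of x^3: -x^3 - 12x^2 + 48x - 64
the matrix is upper triangular; its diagonal is (2, 1, 0, -1)
for a triangular matrix the eigenvalues are the diagonal entries, with algebraic multiplicity their repetition count

λ = -1 (multiplicity 1), λ = 0 (multiplicity 1), λ = 1 (multiplicity 1), λ = 2 (multiplicity 1)


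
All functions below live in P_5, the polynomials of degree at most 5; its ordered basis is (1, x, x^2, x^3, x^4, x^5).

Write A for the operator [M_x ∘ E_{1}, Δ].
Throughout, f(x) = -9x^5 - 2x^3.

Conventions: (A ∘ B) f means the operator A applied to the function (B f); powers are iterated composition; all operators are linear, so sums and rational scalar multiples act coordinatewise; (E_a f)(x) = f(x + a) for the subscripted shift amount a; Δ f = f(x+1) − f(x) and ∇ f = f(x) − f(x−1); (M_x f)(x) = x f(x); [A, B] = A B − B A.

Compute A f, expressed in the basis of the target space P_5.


Δ f = -45x^4 - 90x^3 - 96x^2 - 51x - 11
E_{1} Δ f = -45x^4 - 270x^3 - 636x^2 - 693x - 293
M_x E_{1} Δ f = -45x^5 - 270x^4 - 636x^3 - 693x^2 - 293x
E_{1} f = -9x^5 - 45x^4 - 92x^3 - 96x^2 - 51x - 11
M_x E_{1} f = -9x^6 - 45x^5 - 92x^4 - 96x^3 - 51x^2 - 11x
Δ (M_x ∘ E_{1}) f = -54x^5 - 360x^4 - 998x^3 - 1425x^2 - 1037x - 304
[M_x ∘ E_{1}, Δ] f = 9x^5 + 90x^4 + 362x^3 + 732x^2 + 744x + 304

g(x) = 9x^5 + 90x^4 + 362x^3 + 732x^2 + 744x + 304


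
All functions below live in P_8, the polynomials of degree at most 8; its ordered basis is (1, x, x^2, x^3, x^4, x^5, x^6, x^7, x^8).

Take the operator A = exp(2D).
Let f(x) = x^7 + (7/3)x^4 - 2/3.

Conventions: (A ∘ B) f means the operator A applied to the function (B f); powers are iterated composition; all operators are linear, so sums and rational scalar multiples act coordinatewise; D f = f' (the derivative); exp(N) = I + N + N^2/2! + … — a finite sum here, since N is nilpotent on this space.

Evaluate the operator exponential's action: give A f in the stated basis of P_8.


the image equals g(x) = x^7 + 14x^6 + 84x^5 + (847/3)x^4 + (1736/3)x^3 + 728x^2 + (1568/3)x + 494/3

order-1 term: 14x^6 + (56/3)x^3
order-2 term: 84x^5 + 56x^2
order-3 term: 280x^4 + (224/3)x
order-4 term: 560x^3 + 112/3
order-5 term: 672x^2
order-6 term: 448x
order-7 term: 128
the series for exp(2D) f terminates at order 7
exp(2D) f = x^7 + 14x^6 + 84x^5 + (847/3)x^4 + (1736/3)x^3 + 728x^2 + (1568/3)x + 494/3


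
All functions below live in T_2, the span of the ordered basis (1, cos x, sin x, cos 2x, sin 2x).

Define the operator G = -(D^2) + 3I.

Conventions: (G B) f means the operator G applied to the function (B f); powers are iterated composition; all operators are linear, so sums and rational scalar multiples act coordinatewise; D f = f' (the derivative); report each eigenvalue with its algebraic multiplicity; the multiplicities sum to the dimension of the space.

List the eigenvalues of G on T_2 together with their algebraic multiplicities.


image of 1: 3
image of cos x: 4cos x
image of sin x: 4sin x
image of cos 2x: 7cos 2x
image of sin 2x: 7sin 2x
the matrix is diagonal; its diagonal is (3, 4, 4, 7, 7)
for a triangular matrix the eigenvalues are the diagonal entries, with algebraic multiplicity their repetition count

λ = 3 (multiplicity 1), λ = 4 (multiplicity 2), λ = 7 (multiplicity 2)


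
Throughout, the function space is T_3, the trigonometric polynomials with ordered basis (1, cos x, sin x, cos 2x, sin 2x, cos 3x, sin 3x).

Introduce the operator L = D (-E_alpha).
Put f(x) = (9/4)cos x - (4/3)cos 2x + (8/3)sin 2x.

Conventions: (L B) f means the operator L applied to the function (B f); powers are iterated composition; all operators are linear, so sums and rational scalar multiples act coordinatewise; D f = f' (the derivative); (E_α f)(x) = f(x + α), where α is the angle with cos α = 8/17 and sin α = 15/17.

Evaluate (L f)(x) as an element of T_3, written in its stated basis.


g(x) = (135/68)cos x + (18/17)sin x + (656/867)cos 2x + (5128/867)sin 2x

E_alpha f = (18/17)cos x - (135/68)sin x + (2564/867)cos 2x - (328/867)sin 2x
(-E_alpha) f = -(18/17)cos x + (135/68)sin x - (2564/867)cos 2x + (328/867)sin 2x
D (-E_alpha) f = (135/68)cos x + (18/17)sin x + (656/867)cos 2x + (5128/867)sin 2x


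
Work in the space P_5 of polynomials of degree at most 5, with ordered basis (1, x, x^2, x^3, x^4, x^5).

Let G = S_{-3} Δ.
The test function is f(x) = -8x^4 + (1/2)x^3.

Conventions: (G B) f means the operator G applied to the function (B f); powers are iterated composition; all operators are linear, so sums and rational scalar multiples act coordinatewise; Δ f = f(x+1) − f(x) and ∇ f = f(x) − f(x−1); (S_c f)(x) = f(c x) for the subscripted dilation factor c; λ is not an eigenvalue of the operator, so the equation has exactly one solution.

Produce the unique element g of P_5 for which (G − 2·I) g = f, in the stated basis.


the image equals g(x) = 4x^4 - (865/4)x^3 - (22491/8)x^2 + (37533/4)x + 50877/16

write g with unknown coordinates in the stated basis and equate coefficients in (G − 2·I) g = f
solving from the highest basis element down gives g = 4x^4 - (865/4)x^3 - (22491/8)x^2 + (37533/4)x + 50877/16
check: G g = -432x^3 - (22491/4)x^2 + (37533/2)x + 50877/8
so G g − 2·g = -8x^4 + (1/2)x^3 = f ✓


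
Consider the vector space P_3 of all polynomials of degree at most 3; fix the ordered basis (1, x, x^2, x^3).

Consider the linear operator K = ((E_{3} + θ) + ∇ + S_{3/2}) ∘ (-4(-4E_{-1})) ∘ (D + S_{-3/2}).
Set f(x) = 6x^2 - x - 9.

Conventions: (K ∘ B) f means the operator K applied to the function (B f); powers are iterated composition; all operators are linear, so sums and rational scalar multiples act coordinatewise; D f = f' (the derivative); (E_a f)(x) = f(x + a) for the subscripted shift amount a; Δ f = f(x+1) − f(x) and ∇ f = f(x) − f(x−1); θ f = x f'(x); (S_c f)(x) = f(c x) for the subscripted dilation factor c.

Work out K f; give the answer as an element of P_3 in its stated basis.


the result is g(x) = 1134x^2 + 972x + 544

D f = 12x - 1
S_{-3/2} f = (27/2)x^2 + (3/2)x - 9
(D + S_{-3/2}) f = (27/2)x^2 + (27/2)x - 10
E_{-1} (D + S_{-3/2}) f = (27/2)x^2 - (27/2)x - 10
(-4E_{-1}) (D + S_{-3/2}) f = -54x^2 + 54x + 40
(-4(-4E_{-1})) (D + S_{-3/2}) f = 216x^2 - 216x - 160
E_{3} (-4(-4E_{-1})) (D + S_{-3/2}) f = 216x^2 + 1080x + 1136
θ (-4(-4E_{-1})) (D + S_{-3/2}) f = 432x^2 - 216x
(E_{3} + θ) (-4(-4E_{-1})) (D + S_{-3/2}) f = 648x^2 + 864x + 1136
∇ (-4(-4E_{-1})) (D + S_{-3/2}) f = 432x - 432
S_{3/2} (-4(-4E_{-1})) (D + S_{-3/2}) f = 486x^2 - 324x - 160
((E_{3} + θ) + ∇ + S_{3/2}) (-4(-4E_{-1})) (D + S_{-3/2}) f = 1134x^2 + 972x + 544


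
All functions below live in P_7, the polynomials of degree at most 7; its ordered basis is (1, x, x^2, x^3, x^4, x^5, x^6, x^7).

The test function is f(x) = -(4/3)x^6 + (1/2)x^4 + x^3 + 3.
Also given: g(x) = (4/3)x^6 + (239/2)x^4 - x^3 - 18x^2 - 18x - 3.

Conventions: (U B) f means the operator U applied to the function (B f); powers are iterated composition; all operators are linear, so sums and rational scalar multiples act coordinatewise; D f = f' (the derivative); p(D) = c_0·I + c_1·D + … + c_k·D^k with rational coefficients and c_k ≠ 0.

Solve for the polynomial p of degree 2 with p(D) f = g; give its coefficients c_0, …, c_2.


p(D) = -I − 3·D^2, i.e. c_0 = -1, c_1 = 0, c_2 = -3

D^0 f = -(4/3)x^6 + (1/2)x^4 + x^3 + 3
D^1 f = -8x^5 + 2x^3 + 3x^2
D^2 f = -40x^4 + 6x^2 + 6x
matching coefficients of g against c_0 f + c_1 Df + … from the top degree down determines the c_i
solution: c_0 = -1, c_1 = 0, c_2 = -3


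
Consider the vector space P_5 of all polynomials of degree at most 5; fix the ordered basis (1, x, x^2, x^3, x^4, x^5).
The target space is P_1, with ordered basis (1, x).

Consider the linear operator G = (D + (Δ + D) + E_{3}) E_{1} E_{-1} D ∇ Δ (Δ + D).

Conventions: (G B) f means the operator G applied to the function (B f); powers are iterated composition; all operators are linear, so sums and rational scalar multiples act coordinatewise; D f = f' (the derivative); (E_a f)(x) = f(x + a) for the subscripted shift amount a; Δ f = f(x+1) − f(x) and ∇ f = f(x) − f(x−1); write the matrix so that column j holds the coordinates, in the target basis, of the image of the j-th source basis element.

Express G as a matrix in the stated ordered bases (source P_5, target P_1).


the matrix is [[0, 0, 0, 0, 48, 1500]; [0, 0, 0, 0, 0, 240]] (rows listed top to bottom)

image of 1: 0
image of x: 0
image of x^2: 0
image of x^3: 0
image of x^4: 48
image of x^5: 240x + 1500
each image's coordinates form column j of the matrix


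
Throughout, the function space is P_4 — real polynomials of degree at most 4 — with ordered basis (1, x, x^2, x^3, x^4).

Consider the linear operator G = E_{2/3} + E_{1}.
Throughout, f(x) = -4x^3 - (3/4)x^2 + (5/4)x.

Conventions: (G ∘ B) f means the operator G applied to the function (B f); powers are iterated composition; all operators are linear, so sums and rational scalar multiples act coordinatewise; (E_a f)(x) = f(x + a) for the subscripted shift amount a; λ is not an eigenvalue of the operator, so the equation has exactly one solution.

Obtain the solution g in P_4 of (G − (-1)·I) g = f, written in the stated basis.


the image equals g(x) = -(4/3)x^3 + (71/36)x^2 + (49/324)x - 667/1458

write g with unknown coordinates in the stated basis and equate coefficients in (G − (-1)·I) g = f
solving from the highest basis element down gives g = -(4/3)x^3 + (71/36)x^2 + (49/324)x - 667/1458
check: G g = -(8/3)x^3 - (49/18)x^2 + (89/81)x + 667/1458
so G g − (-1)·g = -4x^3 - (3/4)x^2 + (5/4)x = f ✓


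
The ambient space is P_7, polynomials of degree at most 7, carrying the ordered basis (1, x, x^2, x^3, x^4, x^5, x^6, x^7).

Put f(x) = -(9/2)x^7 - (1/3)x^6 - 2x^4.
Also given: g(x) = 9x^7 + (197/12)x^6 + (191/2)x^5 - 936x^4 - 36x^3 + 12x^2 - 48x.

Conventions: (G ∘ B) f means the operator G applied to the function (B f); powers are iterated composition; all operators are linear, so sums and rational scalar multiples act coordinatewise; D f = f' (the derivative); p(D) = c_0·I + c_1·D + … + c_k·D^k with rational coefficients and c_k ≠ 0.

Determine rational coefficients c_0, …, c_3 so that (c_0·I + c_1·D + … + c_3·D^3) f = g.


D^0 f = -(9/2)x^7 - (1/3)x^6 - 2x^4
D^1 f = -(63/2)x^6 - 2x^5 - 8x^3
D^2 f = -189x^5 - 10x^4 - 24x^2
D^3 f = -945x^4 - 40x^3 - 48x
matching coefficients of g against c_0 f + c_1 Df + … from the top degree down determines the c_i
solution: c_0 = -2, c_1 = -1/2, c_2 = -1/2, c_3 = 1

c_0 = -2, c_1 = -1/2, c_2 = -1/2, c_3 = 1


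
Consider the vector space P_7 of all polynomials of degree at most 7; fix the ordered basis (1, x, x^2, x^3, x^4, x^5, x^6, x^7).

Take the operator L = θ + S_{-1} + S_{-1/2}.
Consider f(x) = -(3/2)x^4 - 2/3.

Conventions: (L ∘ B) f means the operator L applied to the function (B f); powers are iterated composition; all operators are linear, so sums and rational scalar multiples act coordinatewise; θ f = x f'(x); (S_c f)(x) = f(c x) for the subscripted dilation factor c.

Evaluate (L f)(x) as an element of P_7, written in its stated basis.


the result is g(x) = -(243/32)x^4 - 4/3

θ f = -6x^4
S_{-1} f = -(3/2)x^4 - 2/3
S_{-1/2} f = -(3/32)x^4 - 2/3
(θ + S_{-1} + S_{-1/2}) f = -(243/32)x^4 - 4/3


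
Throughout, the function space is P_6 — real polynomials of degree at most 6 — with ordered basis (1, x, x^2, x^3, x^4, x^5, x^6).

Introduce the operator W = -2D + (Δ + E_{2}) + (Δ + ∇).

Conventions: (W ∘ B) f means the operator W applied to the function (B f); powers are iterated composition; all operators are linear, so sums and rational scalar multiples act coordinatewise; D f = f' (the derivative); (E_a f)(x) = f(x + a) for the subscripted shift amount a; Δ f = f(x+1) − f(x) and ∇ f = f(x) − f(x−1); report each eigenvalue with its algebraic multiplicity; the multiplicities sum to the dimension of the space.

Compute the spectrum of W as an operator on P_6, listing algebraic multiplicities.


λ = 1 (multiplicity 7)

image of 1: 1
image of x: x + 3
image of x^2: x^2 + 6x + 5
image of x^3: x^3 + 9x^2 + 15x + 11
image of x^4: x^4 + 12x^3 + 30x^2 + 44x + 17
image of x^5: x^5 + 15x^4 + 50x^3 + 110x^2 + 85x + 35
image of x^6: x^6 + 18x^5 + 75x^4 + 220x^3 + 255x^2 + 210x + 65
the matrix is upper triangular; its diagonal is (1, 1, 1, 1, 1, 1, 1)
for a triangular matrix the eigenvalues are the diagonal entries, with algebraic multiplicity their repetition count


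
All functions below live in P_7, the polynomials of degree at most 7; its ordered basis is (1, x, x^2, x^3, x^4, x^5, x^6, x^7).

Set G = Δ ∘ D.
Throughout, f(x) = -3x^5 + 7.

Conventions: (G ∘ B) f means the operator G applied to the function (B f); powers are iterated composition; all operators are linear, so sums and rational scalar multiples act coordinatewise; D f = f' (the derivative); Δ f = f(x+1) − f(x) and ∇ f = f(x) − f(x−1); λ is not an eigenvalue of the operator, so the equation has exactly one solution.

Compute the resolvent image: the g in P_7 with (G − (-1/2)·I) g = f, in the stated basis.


write g with unknown coordinates in the stated basis and equate coefficients in (G − (-1/2)·I) g = f
solving from the highest basis element down gives g = -6x^5 + 240x^3 + 360x^2 - 2640x - 2806
check: G g = -120x^3 - 180x^2 + 1320x + 1410
so G g − (-1/2)·g = -3x^5 + 7 = f ✓

g(x) = -6x^5 + 240x^3 + 360x^2 - 2640x - 2806


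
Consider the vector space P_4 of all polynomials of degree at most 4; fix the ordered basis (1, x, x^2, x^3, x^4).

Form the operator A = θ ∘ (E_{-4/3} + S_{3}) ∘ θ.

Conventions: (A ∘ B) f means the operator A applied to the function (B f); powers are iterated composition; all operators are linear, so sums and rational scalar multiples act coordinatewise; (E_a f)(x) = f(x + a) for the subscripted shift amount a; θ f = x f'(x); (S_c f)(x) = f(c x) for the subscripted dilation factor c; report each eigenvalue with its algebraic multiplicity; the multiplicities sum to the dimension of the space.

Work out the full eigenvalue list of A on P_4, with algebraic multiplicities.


λ = 0 (multiplicity 1), λ = 4 (multiplicity 1), λ = 40 (multiplicity 1), λ = 252 (multiplicity 1), λ = 1312 (multiplicity 1)

image of 1: 0
image of x: 4x
image of x^2: 40x^2 - (16/3)x
image of x^3: 252x^3 - 24x^2 + 16x
image of x^4: 1312x^4 - 64x^3 + (256/3)x^2 - (1024/27)x
the matrix is upper triangular; its diagonal is (0, 4, 40, 252, 1312)
for a triangular matrix the eigenvalues are the diagonal entries, with algebraic multiplicity their repetition count


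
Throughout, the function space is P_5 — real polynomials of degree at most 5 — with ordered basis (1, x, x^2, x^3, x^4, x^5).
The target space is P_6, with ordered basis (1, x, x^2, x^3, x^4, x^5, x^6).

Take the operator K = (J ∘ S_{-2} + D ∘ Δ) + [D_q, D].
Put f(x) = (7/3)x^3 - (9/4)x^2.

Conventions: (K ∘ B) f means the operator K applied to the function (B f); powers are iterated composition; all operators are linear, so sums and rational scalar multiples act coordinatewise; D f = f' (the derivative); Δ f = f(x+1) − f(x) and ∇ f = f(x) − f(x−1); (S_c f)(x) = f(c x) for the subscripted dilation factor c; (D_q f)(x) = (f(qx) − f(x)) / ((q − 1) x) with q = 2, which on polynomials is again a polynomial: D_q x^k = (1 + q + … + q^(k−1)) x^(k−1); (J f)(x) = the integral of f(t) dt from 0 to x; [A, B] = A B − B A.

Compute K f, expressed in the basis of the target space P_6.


S_{-2} f = -(56/3)x^3 - 9x^2
J S_{-2} f = -(14/3)x^4 - 3x^3
Δ f = 7x^2 + (5/2)x + 1/12
D Δ f = 14x + 5/2
(J ∘ S_{-2} + D ∘ Δ) f = -(14/3)x^4 - 3x^3 + 14x + 5/2
D f = 7x^2 - (9/2)x
D_q D f = 21x - 9/2
D_q f = (49/3)x^2 - (27/4)x
D D_q f = (98/3)x - 27/4
[D_q, D] f = -(35/3)x + 9/4
((J ∘ S_{-2} + D ∘ Δ) + [D_q, D]) f = -(14/3)x^4 - 3x^3 + (7/3)x + 19/4

g(x) = -(14/3)x^4 - 3x^3 + (7/3)x + 19/4


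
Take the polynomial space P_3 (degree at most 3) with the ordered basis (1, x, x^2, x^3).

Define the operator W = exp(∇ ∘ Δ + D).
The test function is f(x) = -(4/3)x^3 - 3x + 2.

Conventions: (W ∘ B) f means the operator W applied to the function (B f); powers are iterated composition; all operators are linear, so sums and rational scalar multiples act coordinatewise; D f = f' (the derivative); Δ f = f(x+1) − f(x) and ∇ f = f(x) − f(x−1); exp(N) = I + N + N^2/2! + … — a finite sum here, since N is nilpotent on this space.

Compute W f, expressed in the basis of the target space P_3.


the result is g(x) = -(4/3)x^3 - 4x^2 - 15x - 31/3

order-1 term: -4x^2 - 8x - 3
order-2 term: -4x - 8
order-3 term: -4/3
the series for exp(∇ ∘ Δ + D) f terminates at order 3
exp(∇ ∘ Δ + D) f = -(4/3)x^3 - 4x^2 - 15x - 31/3


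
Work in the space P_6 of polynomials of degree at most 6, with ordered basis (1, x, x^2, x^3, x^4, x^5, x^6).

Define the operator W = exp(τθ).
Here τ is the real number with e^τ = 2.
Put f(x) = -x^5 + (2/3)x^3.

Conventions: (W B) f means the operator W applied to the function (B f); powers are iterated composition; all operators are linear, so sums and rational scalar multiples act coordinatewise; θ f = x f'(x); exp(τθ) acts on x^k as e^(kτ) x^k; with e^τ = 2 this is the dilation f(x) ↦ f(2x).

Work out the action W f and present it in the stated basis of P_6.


g(x) = -32x^5 + (16/3)x^3

exp(τθ) x^k = e^(kτ) x^k; with e^τ = 2 this sends x^k to 2^k x^k
x^3 ↦ 8 x^3
x^5 ↦ 32 x^5
applying this coordinatewise to f: exp(τθ) f = -32x^5 + (16/3)x^3


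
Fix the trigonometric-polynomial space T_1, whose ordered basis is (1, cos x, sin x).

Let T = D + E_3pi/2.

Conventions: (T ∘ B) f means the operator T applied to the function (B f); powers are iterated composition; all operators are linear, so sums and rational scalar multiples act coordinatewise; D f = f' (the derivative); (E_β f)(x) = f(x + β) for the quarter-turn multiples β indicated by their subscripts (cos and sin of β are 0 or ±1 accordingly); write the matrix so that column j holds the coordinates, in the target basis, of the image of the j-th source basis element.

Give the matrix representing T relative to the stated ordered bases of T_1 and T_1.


the matrix is [[1, 0, 0]; [0, 0, 0]; [0, 0, 0]] (rows listed top to bottom)

image of 1: 1
image of cos x: 0
image of sin x: 0
each image's coordinates form column j of the matrix


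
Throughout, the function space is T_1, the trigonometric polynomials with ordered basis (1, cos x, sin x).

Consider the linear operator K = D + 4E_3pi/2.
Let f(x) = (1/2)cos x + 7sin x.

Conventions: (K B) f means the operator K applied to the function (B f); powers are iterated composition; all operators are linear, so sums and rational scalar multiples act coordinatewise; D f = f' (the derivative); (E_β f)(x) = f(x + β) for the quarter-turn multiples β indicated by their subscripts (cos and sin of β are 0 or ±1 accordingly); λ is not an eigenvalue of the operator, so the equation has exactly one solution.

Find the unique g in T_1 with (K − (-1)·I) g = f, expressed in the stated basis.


write g with unknown coordinates in the stated basis and equate coefficients in (K − (-1)·I) g = f
solving from the highest basis element down gives g = (43/20)cos x + (11/20)sin x
check: K g = -(33/20)cos x + (129/20)sin x
so K g − (-1)·g = (1/2)cos x + 7sin x = f ✓

the image equals g(x) = (43/20)cos x + (11/20)sin x


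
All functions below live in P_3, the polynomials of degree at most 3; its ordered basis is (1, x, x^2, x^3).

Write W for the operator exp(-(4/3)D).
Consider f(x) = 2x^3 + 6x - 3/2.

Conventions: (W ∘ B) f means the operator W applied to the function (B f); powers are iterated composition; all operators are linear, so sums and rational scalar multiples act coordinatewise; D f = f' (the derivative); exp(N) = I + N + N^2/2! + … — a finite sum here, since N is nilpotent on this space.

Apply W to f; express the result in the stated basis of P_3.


the image equals g(x) = 2x^3 - 8x^2 + (50/3)x - 769/54

order-1 term: -8x^2 - 8
order-2 term: (32/3)x
order-3 term: -128/27
the series for exp(-(4/3)D) f terminates at order 3
exp(-(4/3)D) f = 2x^3 - 8x^2 + (50/3)x - 769/54


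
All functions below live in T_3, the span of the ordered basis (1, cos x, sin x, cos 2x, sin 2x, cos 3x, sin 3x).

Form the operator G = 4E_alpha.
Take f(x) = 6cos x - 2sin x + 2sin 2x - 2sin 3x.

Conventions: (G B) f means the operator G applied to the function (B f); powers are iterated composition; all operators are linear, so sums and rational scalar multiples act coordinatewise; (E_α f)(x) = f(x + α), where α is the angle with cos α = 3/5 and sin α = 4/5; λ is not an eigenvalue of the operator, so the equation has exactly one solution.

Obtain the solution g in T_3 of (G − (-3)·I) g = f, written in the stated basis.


write g with unknown coordinates in the stated basis and equate coefficients in (G − (-3)·I) g = f
solving from the highest basis element down gives g = (194/197)cos x + (42/197)sin x - (192/457)cos 2x + (94/457)sin 2x + (352/317)cos 3x + (186/317)sin 3x
check: G g = (600/197)cos x - (520/197)sin x + (576/457)cos 2x + (632/457)sin 2x - (1056/317)cos 3x - (1192/317)sin 3x
so G g − (-3)·g = 6cos x - 2sin x + 2sin 2x - 2sin 3x = f ✓

the result is g(x) = (194/197)cos x + (42/197)sin x - (192/457)cos 2x + (94/457)sin 2x + (352/317)cos 3x + (186/317)sin 3x


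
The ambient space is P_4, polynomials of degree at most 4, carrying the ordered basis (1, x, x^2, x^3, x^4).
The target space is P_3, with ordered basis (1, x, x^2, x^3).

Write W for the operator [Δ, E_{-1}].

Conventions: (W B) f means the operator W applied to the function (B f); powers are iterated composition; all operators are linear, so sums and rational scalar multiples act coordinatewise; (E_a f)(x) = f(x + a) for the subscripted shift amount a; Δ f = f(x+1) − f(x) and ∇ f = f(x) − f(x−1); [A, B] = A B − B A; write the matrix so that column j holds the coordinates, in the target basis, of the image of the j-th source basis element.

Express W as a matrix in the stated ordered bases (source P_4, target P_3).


image of 1: 0
image of x: 0
image of x^2: 0
image of x^3: 0
image of x^4: 0
each image's coordinates form column j of the matrix

the matrix is [[0, 0, 0, 0, 0]; [0, 0, 0, 0, 0]; [0, 0, 0, 0, 0]; [0, 0, 0, 0, 0]] (rows listed top to bottom)


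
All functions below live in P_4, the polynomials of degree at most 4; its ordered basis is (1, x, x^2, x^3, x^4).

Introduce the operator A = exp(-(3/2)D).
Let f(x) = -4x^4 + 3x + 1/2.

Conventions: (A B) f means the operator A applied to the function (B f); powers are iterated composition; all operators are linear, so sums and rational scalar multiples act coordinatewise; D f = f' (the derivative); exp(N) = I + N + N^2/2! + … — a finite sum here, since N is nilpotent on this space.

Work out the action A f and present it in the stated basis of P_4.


the image equals g(x) = -4x^4 + 24x^3 - 54x^2 + 57x - 97/4

order-1 term: 24x^3 - 9/2
order-2 term: -54x^2
order-3 term: 54x
order-4 term: -81/4
the series for exp(-(3/2)D) f terminates at order 4
exp(-(3/2)D) f = -4x^4 + 24x^3 - 54x^2 + 57x - 97/4


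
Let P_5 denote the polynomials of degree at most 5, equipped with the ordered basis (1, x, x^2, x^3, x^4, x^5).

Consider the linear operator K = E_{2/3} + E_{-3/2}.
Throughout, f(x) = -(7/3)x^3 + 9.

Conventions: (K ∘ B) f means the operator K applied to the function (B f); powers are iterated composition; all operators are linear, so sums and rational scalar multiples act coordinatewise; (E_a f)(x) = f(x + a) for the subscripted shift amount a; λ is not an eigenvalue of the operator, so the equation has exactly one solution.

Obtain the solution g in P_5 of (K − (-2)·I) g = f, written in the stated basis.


g(x) = -(7/12)x^3 - (35/96)x^2 + (1183/1152)x + 187499/82944

write g with unknown coordinates in the stated basis and equate coefficients in (K − (-2)·I) g = f
solving from the highest basis element down gives g = -(7/12)x^3 - (35/96)x^2 + (1183/1152)x + 187499/82944
check: K g = -(7/6)x^3 + (35/48)x^2 - (1183/576)x + 185749/41472
so K g − (-2)·g = -(7/3)x^3 + 9 = f ✓


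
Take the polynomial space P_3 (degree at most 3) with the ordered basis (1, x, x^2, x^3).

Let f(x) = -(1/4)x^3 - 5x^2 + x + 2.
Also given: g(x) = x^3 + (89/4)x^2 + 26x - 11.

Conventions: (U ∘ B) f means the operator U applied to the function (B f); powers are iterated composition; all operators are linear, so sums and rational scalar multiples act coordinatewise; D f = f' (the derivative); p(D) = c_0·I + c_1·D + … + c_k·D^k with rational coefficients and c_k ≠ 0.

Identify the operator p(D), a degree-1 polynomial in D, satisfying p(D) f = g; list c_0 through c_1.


c_0 = -4, c_1 = -3

D^0 f = -(1/4)x^3 - 5x^2 + x + 2
D^1 f = -(3/4)x^2 - 10x + 1
matching coefficients of g against c_0 f + c_1 Df + … from the top degree down determines the c_i
solution: c_0 = -4, c_1 = -3


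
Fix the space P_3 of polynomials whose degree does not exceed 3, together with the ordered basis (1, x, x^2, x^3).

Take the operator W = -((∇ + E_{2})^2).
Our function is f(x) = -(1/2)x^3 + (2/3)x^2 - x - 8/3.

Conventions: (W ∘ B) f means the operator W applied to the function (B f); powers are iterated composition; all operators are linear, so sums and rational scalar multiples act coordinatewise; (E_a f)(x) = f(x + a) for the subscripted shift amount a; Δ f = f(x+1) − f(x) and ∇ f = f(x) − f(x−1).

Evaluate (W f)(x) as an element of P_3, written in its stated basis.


∇ f = -(3/2)x^2 + (17/6)x - 13/6
E_{2} f = -(1/2)x^3 - (7/3)x^2 - (13/3)x - 6
(∇ + E_{2}) f = -(1/2)x^3 - (23/6)x^2 - (3/2)x - 49/6
∇ (∇ + E_{2}) f = -(3/2)x^2 - (37/6)x + 11/6
E_{2} (∇ + E_{2}) f = -(1/2)x^3 - (41/6)x^2 - (137/6)x - 61/2
(∇ + E_{2}) (∇ + E_{2}) f = -(1/2)x^3 - (25/3)x^2 - 29x - 86/3
(-((∇ + E_{2})^2)) f = (1/2)x^3 + (25/3)x^2 + 29x + 86/3

the result is g(x) = (1/2)x^3 + (25/3)x^2 + 29x + 86/3
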